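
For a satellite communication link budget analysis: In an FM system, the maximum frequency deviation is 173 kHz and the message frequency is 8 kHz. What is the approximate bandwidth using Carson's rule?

Carson's rule: BW = 2*(delta_f + f_m)
= 2*(173 + 8) kHz = 362 kHz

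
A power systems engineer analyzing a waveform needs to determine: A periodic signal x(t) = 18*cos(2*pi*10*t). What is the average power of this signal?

Average power of A*cos(wt) is A^2/2.
P = 18^2 / 2 = 324/2 = 162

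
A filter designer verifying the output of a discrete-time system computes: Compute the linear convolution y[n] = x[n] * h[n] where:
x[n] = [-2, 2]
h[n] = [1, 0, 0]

y[n] = sum_k x[k]*h[n-k]. Output length = len(x) + len(h) - 1 = 2 + 3 - 1 = 4.
y[0] = -2*1 = -2
y[1] = 2*1 + -2*0 = 2
y[2] = 2*0 + -2*0 = 0
y[3] = 2*0 = 0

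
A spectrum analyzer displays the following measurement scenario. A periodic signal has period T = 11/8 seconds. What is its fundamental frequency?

The fundamental frequency is the reciprocal of the period.
f = 1/T = 1/(11/8) = 8/11 Hz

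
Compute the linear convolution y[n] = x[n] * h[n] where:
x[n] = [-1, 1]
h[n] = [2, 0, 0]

y[n] = sum_k x[k]*h[n-k]. Output length = len(x) + len(h) - 1 = 2 + 3 - 1 = 4.
y[0] = -1*2 = -2
y[1] = 1*2 + -1*0 = 2
y[2] = 1*0 + -1*0 = 0
y[3] = 1*0 = 0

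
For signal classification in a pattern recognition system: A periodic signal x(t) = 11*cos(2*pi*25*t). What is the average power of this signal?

Average power of A*cos(wt) is A^2/2.
P = 11^2 / 2 = 121/2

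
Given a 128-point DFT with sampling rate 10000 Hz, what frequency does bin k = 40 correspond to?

The frequency of DFT bin k is: f_k = k * f_s / N
f_40 = 40 * 10000 / 128 = 3125 Hz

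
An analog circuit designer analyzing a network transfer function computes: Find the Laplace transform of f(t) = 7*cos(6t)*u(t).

Standard pair: cos(wt)*u(t) <-> s/(s^2+w^2)
With w = 6: L{7*cos(6t)*u(t)} = 7s/(s^2+36)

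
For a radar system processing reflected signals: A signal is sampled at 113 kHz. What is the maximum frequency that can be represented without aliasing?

The maximum frequency that can be represented without aliasing
is the Nyquist frequency: f_max = f_s / 2 = 113 kHz / 2 = 113/2 kHz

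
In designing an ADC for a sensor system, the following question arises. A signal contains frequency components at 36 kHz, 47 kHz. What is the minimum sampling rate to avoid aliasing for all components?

The highest frequency component is f_max = 47 kHz.
Nyquist rate = 2 * f_max = 2 * 47 kHz = 94 kHz.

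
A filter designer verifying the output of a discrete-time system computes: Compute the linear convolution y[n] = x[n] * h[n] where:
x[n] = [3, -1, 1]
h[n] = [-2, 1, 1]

y[n] = sum_k x[k]*h[n-k]. Output length = len(x) + len(h) - 1 = 3 + 3 - 1 = 5.
y[0] = 3*-2 = -6
y[1] = -1*-2 + 3*1 = 5
y[2] = 1*-2 + -1*1 + 3*1 = 0
y[3] = 1*1 + -1*1 = 0
y[4] = 1*1 = 1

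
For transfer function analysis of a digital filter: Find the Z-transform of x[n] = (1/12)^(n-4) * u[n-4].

Time-shifting property: if X(z) = Z{x[n]}, then Z{x[n-d]} = z^(-d) * X(z)
X(z) = z/(z - 1/12) for x[n] = (1/12)^n * u[n]
Z{x[n-4]} = z^(-4) * z/(z - 1/12) = z^(-3)/(z - 1/12)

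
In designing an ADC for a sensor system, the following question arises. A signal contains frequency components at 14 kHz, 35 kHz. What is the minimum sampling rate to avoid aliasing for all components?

The highest frequency component is f_max = 35 kHz.
Nyquist rate = 2 * f_max = 2 * 35 kHz = 70 kHz.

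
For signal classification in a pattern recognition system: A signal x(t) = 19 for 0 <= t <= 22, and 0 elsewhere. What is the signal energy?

Energy = integral of |x(t)|^2 dt over the signal duration
= 19^2 * 22 = 361 * 22 = 7942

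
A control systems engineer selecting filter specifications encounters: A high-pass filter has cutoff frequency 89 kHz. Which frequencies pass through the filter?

A high-pass filter passes all frequencies above the cutoff frequency 89 kHz and attenuates lower frequencies.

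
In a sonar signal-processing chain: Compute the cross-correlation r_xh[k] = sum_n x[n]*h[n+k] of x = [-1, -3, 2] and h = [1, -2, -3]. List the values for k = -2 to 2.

Both sequences indexed from 0 and zero outside their support.
Lags with overlap: k = -2 to 2.
  r_xh[-2] = x[2]*h[0] = 2
  r_xh[-1] = x[1]*h[0] + x[2]*h[1] = -7
  r_xh[0] = x[0]*h[0] + x[1]*h[1] + x[2]*h[2] = -1
  r_xh[1] = x[0]*h[1] + x[1]*h[2] = 11
  r_xh[2] = x[0]*h[2] = 3
r_xh = [2, -7, -1, 11, 3] (for k = -2, ..., 2)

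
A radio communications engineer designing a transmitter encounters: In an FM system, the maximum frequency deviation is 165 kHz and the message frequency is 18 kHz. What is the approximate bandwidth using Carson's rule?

Carson's rule: BW = 2*(delta_f + f_m)
= 2*(165 + 18) kHz = 366 kHz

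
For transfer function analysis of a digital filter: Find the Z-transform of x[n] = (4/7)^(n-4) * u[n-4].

Time-shifting property: if X(z) = Z{x[n]}, then Z{x[n-d]} = z^(-d) * X(z)
X(z) = z/(z - 4/7) for x[n] = (4/7)^n * u[n]
Z{x[n-4]} = z^(-4) * z/(z - 4/7) = z^(-3)/(z - 4/7)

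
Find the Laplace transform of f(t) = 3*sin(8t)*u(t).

Standard pair: sin(wt)*u(t) <-> w/(s^2+w^2)
With w = 8: L{3*sin(8t)*u(t)} = 24/(s^2+64)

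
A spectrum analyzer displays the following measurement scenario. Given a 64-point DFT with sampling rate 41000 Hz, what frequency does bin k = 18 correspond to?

The frequency of DFT bin k is: f_k = k * f_s / N
f_18 = 18 * 41000 / 64 = 46125/4 Hz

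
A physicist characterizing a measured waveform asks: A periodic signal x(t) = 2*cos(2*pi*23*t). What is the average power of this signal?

Average power of A*cos(wt) is A^2/2.
P = 2^2 / 2 = 4/2 = 2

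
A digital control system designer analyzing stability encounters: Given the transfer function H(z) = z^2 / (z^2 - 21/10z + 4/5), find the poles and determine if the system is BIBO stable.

Poles are roots of the denominator: z^2 - 21/10z + 4/5 = 0.
Quadratic formula: z = [-(-21/10) +/- sqrt((-21/10)^2 - 4*(4/5))] / 2
Discriminant = 441/100 - 16/5 = 121/100; sqrt = 11/10.
z = (21/10 +/- 11/10) / 2 => z = 8/5 or z = 1/2.
|p1| = 8/5, |p2| = 1/2.
For BIBO stability, all poles must lie inside the unit circle (|p| < 1).
System is UNSTABLE since at least one |p| >= 1.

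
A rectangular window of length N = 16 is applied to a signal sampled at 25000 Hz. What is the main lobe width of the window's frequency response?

For a rectangular window of length N,
the main lobe width in frequency is 2*f_s/N.
= 2*25000/16 = 3125 Hz
This determines the minimum frequency separation for resolving two sinusoids.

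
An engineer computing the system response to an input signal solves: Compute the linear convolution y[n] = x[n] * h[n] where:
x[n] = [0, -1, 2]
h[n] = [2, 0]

y[n] = sum_k x[k]*h[n-k]. Output length = len(x) + len(h) - 1 = 3 + 2 - 1 = 4.
y[0] = 0*2 = 0
y[1] = -1*2 + 0*0 = -2
y[2] = 2*2 + -1*0 = 4
y[3] = 2*0 = 0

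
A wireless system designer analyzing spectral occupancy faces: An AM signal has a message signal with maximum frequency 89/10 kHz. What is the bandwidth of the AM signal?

In AM (double-sideband), the bandwidth is twice the message frequency.
BW = 2 * f_m = 2 * 89/10 kHz = 89/5 kHz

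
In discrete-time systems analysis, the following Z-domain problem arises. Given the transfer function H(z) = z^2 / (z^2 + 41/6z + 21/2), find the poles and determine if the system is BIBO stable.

Poles are roots of the denominator: z^2 + 41/6z + 21/2 = 0.
Quadratic formula: z = [-(41/6) +/- sqrt((41/6)^2 - 4*(21/2))] / 2
Discriminant = 1681/36 - 42 = 169/36; sqrt = 13/6.
z = (-41/6 +/- 13/6) / 2 => z = -7/3 or z = -9/2.
|p1| = 9/2, |p2| = 7/3.
For BIBO stability, all poles must lie inside the unit circle (|p| < 1).
System is UNSTABLE since at least one |p| >= 1.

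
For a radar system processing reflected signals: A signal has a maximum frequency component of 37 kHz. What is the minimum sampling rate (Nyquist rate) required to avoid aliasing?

By the Nyquist-Shannon sampling theorem,
the minimum sampling rate (Nyquist rate) must be at least 2 * f_max.
Nyquist rate = 2 * 37 kHz = 74 kHz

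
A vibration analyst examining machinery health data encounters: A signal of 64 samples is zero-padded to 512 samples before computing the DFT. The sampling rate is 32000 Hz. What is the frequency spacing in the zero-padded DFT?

Original DFT: N = 64, resolution = f_s/N = 32000/64 = 500 Hz
Zero-padded DFT: N = 512, resolution = f_s/N = 32000/512 = 125/2 Hz
Zero-padding interpolates the spectrum (finer frequency grid)
but does NOT improve the true spectral resolution (ability to resolve close frequencies).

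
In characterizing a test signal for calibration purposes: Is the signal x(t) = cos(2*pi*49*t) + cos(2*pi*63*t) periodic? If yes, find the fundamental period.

f1 = 49 Hz, f2 = 63 Hz
Period T1 = 1/49, T2 = 1/63
Ratio T1/T2 = 63/49, which is rational.
The signal is periodic with fundamental period T = 1/GCD(49,63) = 1/7 s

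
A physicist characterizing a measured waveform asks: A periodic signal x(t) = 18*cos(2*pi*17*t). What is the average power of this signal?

Average power of A*cos(wt) is A^2/2.
P = 18^2 / 2 = 324/2 = 162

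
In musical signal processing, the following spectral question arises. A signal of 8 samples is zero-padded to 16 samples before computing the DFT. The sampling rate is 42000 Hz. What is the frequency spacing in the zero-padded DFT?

Original DFT: N = 8, resolution = f_s/N = 42000/8 = 5250 Hz
Zero-padded DFT: N = 16, resolution = f_s/N = 42000/16 = 2625 Hz
Zero-padding interpolates the spectrum (finer frequency grid)
but does NOT improve the true spectral resolution (ability to resolve close frequencies).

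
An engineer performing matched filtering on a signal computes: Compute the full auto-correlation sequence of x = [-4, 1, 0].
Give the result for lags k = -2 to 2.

r_xx[k] = sum_m x[m]*x[m+k], indexed from 0, for k = -2 to 2:
  r_xx[-2] = x[2]*x[0] = 0
  r_xx[-1] = x[1]*x[0] + x[2]*x[1] = -4
  r_xx[0] = x[0]*x[0] + x[1]*x[1] + x[2]*x[2] = 17
  r_xx[1] = x[0]*x[1] + x[1]*x[2] = -4
  r_xx[2] = x[0]*x[2] = 0
r_xx = [0, -4, 17, -4, 0]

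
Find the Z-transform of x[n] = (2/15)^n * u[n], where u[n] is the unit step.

The Z-transform of a^n * u[n] is z/(z-a) for |z| > |a|.
Here a = 2/15, so X(z) = z/(z - (2/15)) = 15z/(15z - 2)
ROC: |z| > 2/15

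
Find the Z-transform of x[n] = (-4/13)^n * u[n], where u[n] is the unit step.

The Z-transform of a^n * u[n] is z/(z-a) for |z| > |a|.
Here a = -4/13, so X(z) = z/(z - (-4/13)) = 13z/(13z + 4)
ROC: |z| > 4/13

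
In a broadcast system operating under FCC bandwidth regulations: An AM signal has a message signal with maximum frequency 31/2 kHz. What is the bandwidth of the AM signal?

In AM (double-sideband), the bandwidth is twice the message frequency.
BW = 2 * f_m = 2 * 31/2 kHz = 31 kHz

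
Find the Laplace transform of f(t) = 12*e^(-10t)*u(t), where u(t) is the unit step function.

Standard Laplace transform pair:
e^(-at)*u(t) <-> 1/(s+a)
With a = 10: L{12*e^(-10t)*u(t)} = 12/(s+10), ROC: Re(s) > -10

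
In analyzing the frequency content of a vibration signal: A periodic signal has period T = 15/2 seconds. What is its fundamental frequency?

The fundamental frequency is the reciprocal of the period.
f = 1/T = 1/(15/2) = 2/15 Hz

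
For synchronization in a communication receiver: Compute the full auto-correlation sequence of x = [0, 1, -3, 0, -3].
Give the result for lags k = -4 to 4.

r_xx[k] = sum_m x[m]*x[m+k], indexed from 0, for k = -4 to 4:
  r_xx[-4] = x[4]*x[0] = 0
  r_xx[-3] = x[3]*x[0] + x[4]*x[1] = -3
  r_xx[-2] = x[2]*x[0] + x[3]*x[1] + x[4]*x[2] = 9
  r_xx[-1] = x[1]*x[0] + x[2]*x[1] + x[3]*x[2] + x[4]*x[3] = -3
  r_xx[0] = x[0]*x[0] + x[1]*x[1] + x[2]*x[2] + x[3]*x[3] + x[4]*x[4] = 19
  r_xx[1] = x[0]*x[1] + x[1]*x[2] + x[2]*x[3] + x[3]*x[4] = -3
  r_xx[2] = x[0]*x[2] + x[1]*x[3] + x[2]*x[4] = 9
  r_xx[3] = x[0]*x[3] + x[1]*x[4] = -3
  r_xx[4] = x[0]*x[4] = 0
r_xx = [0, -3, 9, -3, 19, -3, 9, -3, 0]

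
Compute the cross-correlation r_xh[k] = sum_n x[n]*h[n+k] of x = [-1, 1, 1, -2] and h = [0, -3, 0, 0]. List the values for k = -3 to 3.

Both sequences indexed from 0 and zero outside their support.
Lags with overlap: k = -3 to 3.
  r_xh[-3] = x[3]*h[0] = 0
  r_xh[-2] = x[2]*h[0] + x[3]*h[1] = 6
  r_xh[-1] = x[1]*h[0] + x[2]*h[1] + x[3]*h[2] = -3
  r_xh[0] = x[0]*h[0] + x[1]*h[1] + x[2]*h[2] + x[3]*h[3] = -3
  r_xh[1] = x[0]*h[1] + x[1]*h[2] + x[2]*h[3] = 3
  r_xh[2] = x[0]*h[2] + x[1]*h[3] = 0
  r_xh[3] = x[0]*h[3] = 0
r_xh = [0, 6, -3, -3, 3, 0, 0] (for k = -3, ..., 3)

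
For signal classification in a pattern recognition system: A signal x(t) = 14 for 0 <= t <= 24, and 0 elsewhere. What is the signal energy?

Energy = integral of |x(t)|^2 dt over the signal duration
= 14^2 * 24 = 196 * 24 = 4704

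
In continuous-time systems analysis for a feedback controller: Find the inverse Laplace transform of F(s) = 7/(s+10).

Standard pair: k/(s+a) <-> k*e^(-at)*u(t)
With k=7, a=10: f(t) = 7*e^(-10t)*u(t)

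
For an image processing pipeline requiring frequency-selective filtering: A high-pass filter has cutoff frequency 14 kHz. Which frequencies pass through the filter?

A high-pass filter passes all frequencies above the cutoff frequency 14 kHz and attenuates lower frequencies.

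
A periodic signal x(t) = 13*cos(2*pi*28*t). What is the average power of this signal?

Average power of A*cos(wt) is A^2/2.
P = 13^2 / 2 = 169/2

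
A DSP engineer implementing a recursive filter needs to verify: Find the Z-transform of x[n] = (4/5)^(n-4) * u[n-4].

Time-shifting property: if X(z) = Z{x[n]}, then Z{x[n-d]} = z^(-d) * X(z)
X(z) = z/(z - 4/5) for x[n] = (4/5)^n * u[n]
Z{x[n-4]} = z^(-4) * z/(z - 4/5) = z^(-3)/(z - 4/5)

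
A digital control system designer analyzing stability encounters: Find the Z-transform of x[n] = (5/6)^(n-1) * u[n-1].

Time-shifting property: if X(z) = Z{x[n]}, then Z{x[n-d]} = z^(-d) * X(z)
X(z) = z/(z - 5/6) for x[n] = (5/6)^n * u[n]
Z{x[n-1]} = z^(-1) * z/(z - 5/6) = 1/(z - 5/6)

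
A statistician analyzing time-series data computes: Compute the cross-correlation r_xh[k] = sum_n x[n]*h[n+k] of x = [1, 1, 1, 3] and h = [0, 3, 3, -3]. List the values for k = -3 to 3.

Both sequences indexed from 0 and zero outside their support.
Lags with overlap: k = -3 to 3.
  r_xh[-3] = x[3]*h[0] = 0
  r_xh[-2] = x[2]*h[0] + x[3]*h[1] = 9
  r_xh[-1] = x[1]*h[0] + x[2]*h[1] + x[3]*h[2] = 12
  r_xh[0] = x[0]*h[0] + x[1]*h[1] + x[2]*h[2] + x[3]*h[3] = -3
  r_xh[1] = x[0]*h[1] + x[1]*h[2] + x[2]*h[3] = 3
  r_xh[2] = x[0]*h[2] + x[1]*h[3] = 0
  r_xh[3] = x[0]*h[3] = -3
r_xh = [0, 9, 12, -3, 3, 0, -3] (for k = -3, ..., 3)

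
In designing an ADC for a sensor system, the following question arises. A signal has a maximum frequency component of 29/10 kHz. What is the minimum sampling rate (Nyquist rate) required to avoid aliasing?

By the Nyquist-Shannon sampling theorem,
the minimum sampling rate (Nyquist rate) must be at least 2 * f_max.
Nyquist rate = 2 * 29/10 kHz = 29/5 kHz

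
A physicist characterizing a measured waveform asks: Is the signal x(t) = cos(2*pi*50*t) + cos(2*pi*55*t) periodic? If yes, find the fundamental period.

f1 = 50 Hz, f2 = 55 Hz
Period T1 = 1/50, T2 = 1/55
Ratio T1/T2 = 55/50, which is rational.
The signal is periodic with fundamental period T = 1/GCD(50,55) = 1/5 s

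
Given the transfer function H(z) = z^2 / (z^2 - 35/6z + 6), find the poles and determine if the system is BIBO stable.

Poles are roots of the denominator: z^2 - 35/6z + 6 = 0.
Quadratic formula: z = [-(-35/6) +/- sqrt((-35/6)^2 - 4*(6))] / 2
Discriminant = 1225/36 - 24 = 361/36; sqrt = 19/6.
z = (35/6 +/- 19/6) / 2 => z = 9/2 or z = 4/3.
|p1| = 9/2, |p2| = 4/3.
For BIBO stability, all poles must lie inside the unit circle (|p| < 1).
System is UNSTABLE since at least one |p| >= 1.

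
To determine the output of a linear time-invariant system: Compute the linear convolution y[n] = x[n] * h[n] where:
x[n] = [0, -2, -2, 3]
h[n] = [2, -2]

y[n] = sum_k x[k]*h[n-k]. Output length = len(x) + len(h) - 1 = 4 + 2 - 1 = 5.
y[0] = 0*2 = 0
y[1] = -2*2 + 0*-2 = -4
y[2] = -2*2 + -2*-2 = 0
y[3] = 3*2 + -2*-2 = 10
y[4] = 3*-2 = -6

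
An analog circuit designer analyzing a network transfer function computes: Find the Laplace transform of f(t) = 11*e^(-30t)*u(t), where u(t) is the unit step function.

Standard Laplace transform pair:
e^(-at)*u(t) <-> 1/(s+a)
With a = 30: L{11*e^(-30t)*u(t)} = 11/(s+30), ROC: Re(s) > -30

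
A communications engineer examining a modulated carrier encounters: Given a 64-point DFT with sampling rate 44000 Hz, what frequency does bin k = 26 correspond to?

The frequency of DFT bin k is: f_k = k * f_s / N
f_26 = 26 * 44000 / 64 = 17875 Hz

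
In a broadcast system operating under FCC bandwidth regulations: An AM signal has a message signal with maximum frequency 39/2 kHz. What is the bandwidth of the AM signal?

In AM (double-sideband), the bandwidth is twice the message frequency.
BW = 2 * f_m = 2 * 39/2 kHz = 39 kHz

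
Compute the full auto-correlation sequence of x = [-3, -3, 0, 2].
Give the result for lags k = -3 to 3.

r_xx[k] = sum_m x[m]*x[m+k], indexed from 0, for k = -3 to 3:
  r_xx[-3] = x[3]*x[0] = -6
  r_xx[-2] = x[2]*x[0] + x[3]*x[1] = -6
  r_xx[-1] = x[1]*x[0] + x[2]*x[1] + x[3]*x[2] = 9
  r_xx[0] = x[0]*x[0] + x[1]*x[1] + x[2]*x[2] + x[3]*x[3] = 22
  r_xx[1] = x[0]*x[1] + x[1]*x[2] + x[2]*x[3] = 9
  r_xx[2] = x[0]*x[2] + x[1]*x[3] = -6
  r_xx[3] = x[0]*x[3] = -6
r_xx = [-6, -6, 9, 22, 9, -6, -6]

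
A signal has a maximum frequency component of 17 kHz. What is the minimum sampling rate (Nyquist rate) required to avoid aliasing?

By the Nyquist-Shannon sampling theorem,
the minimum sampling rate (Nyquist rate) must be at least 2 * f_max.
Nyquist rate = 2 * 17 kHz = 34 kHz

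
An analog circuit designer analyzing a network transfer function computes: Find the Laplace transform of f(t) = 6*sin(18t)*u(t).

Standard pair: sin(wt)*u(t) <-> w/(s^2+w^2)
With w = 18: L{6*sin(18t)*u(t)} = 108/(s^2+324)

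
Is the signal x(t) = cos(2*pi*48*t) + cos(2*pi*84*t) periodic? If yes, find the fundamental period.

f1 = 48 Hz, f2 = 84 Hz
Period T1 = 1/48, T2 = 1/84
Ratio T1/T2 = 84/48, which is rational.
The signal is periodic with fundamental period T = 1/GCD(48,84) = 1/12 s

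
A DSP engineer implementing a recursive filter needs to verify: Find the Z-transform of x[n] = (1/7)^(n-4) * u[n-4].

Time-shifting property: if X(z) = Z{x[n]}, then Z{x[n-d]} = z^(-d) * X(z)
X(z) = z/(z - 1/7) for x[n] = (1/7)^n * u[n]
Z{x[n-4]} = z^(-4) * z/(z - 1/7) = z^(-3)/(z - 1/7)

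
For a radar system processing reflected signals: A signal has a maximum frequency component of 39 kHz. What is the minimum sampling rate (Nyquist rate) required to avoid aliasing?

By the Nyquist-Shannon sampling theorem,
the minimum sampling rate (Nyquist rate) must be at least 2 * f_max.
Nyquist rate = 2 * 39 kHz = 78 kHz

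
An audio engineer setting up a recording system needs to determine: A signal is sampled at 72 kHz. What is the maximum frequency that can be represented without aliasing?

The maximum frequency that can be represented without aliasing
is the Nyquist frequency: f_max = f_s / 2 = 72 kHz / 2 = 36 kHz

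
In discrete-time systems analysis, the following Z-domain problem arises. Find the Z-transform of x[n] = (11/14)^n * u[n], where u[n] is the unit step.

The Z-transform of a^n * u[n] is z/(z-a) for |z| > |a|.
Here a = 11/14, so X(z) = z/(z - (11/14)) = 14z/(14z - 11)
ROC: |z| > 11/14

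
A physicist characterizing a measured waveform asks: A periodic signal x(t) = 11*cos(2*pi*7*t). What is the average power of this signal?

Average power of A*cos(wt) is A^2/2.
P = 11^2 / 2 = 121/2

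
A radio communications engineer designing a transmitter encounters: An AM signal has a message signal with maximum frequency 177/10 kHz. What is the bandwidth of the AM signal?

In AM (double-sideband), the bandwidth is twice the message frequency.
BW = 2 * f_m = 2 * 177/10 kHz = 177/5 kHz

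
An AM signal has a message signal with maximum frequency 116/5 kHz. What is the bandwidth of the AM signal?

In AM (double-sideband), the bandwidth is twice the message frequency.
BW = 2 * f_m = 2 * 116/5 kHz = 232/5 kHz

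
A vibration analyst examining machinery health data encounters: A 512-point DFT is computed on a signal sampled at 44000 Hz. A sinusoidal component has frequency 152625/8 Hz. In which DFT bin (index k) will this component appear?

DFT frequency resolution = f_s/N = 44000/512 = 1375/16 Hz
Bin index k = f_signal / resolution = 152625/8 / 1375/16 = 222
The signal frequency 152625/8 Hz falls in DFT bin k = 222.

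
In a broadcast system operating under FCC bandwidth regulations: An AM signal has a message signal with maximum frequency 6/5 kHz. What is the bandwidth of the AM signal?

In AM (double-sideband), the bandwidth is twice the message frequency.
BW = 2 * f_m = 2 * 6/5 kHz = 12/5 kHz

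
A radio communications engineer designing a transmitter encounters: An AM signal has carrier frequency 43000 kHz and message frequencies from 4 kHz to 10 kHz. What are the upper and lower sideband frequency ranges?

Upper sideband (USB) = fc + [fm_low, fm_high] = 43000 + [4, 10] = [43004, 43010] kHz
Lower sideband (LSB) = fc - [fm_high, fm_low] = 43000 - [10, 4] = [42990, 42996] kHz
Total occupied spectrum: 42990 kHz to 43010 kHz (plus carrier at 43000 kHz)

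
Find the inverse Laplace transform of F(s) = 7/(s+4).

Standard pair: k/(s+a) <-> k*e^(-at)*u(t)
With k=7, a=4: f(t) = 7*e^(-4t)*u(t)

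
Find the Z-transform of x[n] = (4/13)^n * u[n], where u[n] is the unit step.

The Z-transform of a^n * u[n] is z/(z-a) for |z| > |a|.
Here a = 4/13, so X(z) = z/(z - (4/13)) = 13z/(13z - 4)
ROC: |z| > 4/13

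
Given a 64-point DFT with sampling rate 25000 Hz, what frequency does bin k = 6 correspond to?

The frequency of DFT bin k is: f_k = k * f_s / N
f_6 = 6 * 25000 / 64 = 9375/4 Hz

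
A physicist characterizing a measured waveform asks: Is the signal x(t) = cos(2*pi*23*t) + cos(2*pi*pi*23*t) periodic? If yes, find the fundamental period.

f1 = 23 Hz, f2 = 23*pi Hz
Ratio f2/f1 = pi, which is irrational.
Since the frequency ratio is irrational, no common period exists.
The signal is not periodic.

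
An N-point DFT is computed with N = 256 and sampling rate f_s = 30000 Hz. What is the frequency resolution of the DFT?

DFT frequency resolution = f_s / N
= 30000 / 256 = 1875/16 Hz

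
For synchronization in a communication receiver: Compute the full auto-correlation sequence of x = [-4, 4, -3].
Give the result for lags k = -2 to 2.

r_xx[k] = sum_m x[m]*x[m+k], indexed from 0, for k = -2 to 2:
  r_xx[-2] = x[2]*x[0] = 12
  r_xx[-1] = x[1]*x[0] + x[2]*x[1] = -28
  r_xx[0] = x[0]*x[0] + x[1]*x[1] + x[2]*x[2] = 41
  r_xx[1] = x[0]*x[1] + x[1]*x[2] = -28
  r_xx[2] = x[0]*x[2] = 12
r_xx = [12, -28, 41, -28, 12]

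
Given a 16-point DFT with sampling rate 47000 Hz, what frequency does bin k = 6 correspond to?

The frequency of DFT bin k is: f_k = k * f_s / N
f_6 = 6 * 47000 / 16 = 17625 Hz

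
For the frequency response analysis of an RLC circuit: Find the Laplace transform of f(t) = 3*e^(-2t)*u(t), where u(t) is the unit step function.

Standard Laplace transform pair:
e^(-at)*u(t) <-> 1/(s+a)
With a = 2: L{3*e^(-2t)*u(t)} = 3/(s+2), ROC: Re(s) > -2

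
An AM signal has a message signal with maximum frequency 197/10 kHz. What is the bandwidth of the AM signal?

In AM (double-sideband), the bandwidth is twice the message frequency.
BW = 2 * f_m = 2 * 197/10 kHz = 197/5 kHz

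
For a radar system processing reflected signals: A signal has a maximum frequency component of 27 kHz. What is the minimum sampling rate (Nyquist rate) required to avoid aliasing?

By the Nyquist-Shannon sampling theorem,
the minimum sampling rate (Nyquist rate) must be at least 2 * f_max.
Nyquist rate = 2 * 27 kHz = 54 kHz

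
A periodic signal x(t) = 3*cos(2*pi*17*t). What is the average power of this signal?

Average power of A*cos(wt) is A^2/2.
P = 3^2 / 2 = 9/2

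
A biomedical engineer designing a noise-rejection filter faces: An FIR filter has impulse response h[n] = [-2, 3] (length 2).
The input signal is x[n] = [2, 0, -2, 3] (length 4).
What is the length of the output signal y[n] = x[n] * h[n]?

For linear convolution, the output length is:
len(y) = len(x) + len(h) - 1 = 4 + 2 - 1 = 5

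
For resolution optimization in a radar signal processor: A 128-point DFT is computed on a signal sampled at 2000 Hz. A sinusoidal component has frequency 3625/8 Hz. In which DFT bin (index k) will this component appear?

DFT frequency resolution = f_s/N = 2000/128 = 125/8 Hz
Bin index k = f_signal / resolution = 3625/8 / 125/8 = 29
The signal frequency 3625/8 Hz falls in DFT bin k = 29.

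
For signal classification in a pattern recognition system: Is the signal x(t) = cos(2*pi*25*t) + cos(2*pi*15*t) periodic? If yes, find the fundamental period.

f1 = 25 Hz, f2 = 15 Hz
Period T1 = 1/25, T2 = 1/15
Ratio T1/T2 = 15/25, which is rational.
The signal is periodic with fundamental period T = 1/GCD(25,15) = 1/5 s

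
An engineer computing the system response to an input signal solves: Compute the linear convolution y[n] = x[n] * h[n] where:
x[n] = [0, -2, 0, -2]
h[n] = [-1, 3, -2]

y[n] = sum_k x[k]*h[n-k]. Output length = len(x) + len(h) - 1 = 4 + 3 - 1 = 6.
y[0] = 0*-1 = 0
y[1] = -2*-1 + 0*3 = 2
y[2] = 0*-1 + -2*3 + 0*-2 = -6
y[3] = -2*-1 + 0*3 + -2*-2 = 6
y[4] = -2*3 + 0*-2 = -6
y[5] = -2*-2 = 4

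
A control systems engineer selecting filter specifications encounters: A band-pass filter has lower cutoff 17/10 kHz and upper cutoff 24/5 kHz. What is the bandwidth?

Bandwidth = f_high - f_low
= 24/5 kHz - 17/10 kHz = 31/10 kHz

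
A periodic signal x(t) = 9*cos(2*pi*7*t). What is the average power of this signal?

Average power of A*cos(wt) is A^2/2.
P = 9^2 / 2 = 81/2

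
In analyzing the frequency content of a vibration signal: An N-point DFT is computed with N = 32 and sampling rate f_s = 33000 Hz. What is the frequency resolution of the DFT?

DFT frequency resolution = f_s / N
= 33000 / 32 = 4125/4 Hz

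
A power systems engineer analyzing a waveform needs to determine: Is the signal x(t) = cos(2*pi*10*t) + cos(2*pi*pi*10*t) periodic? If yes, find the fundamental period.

f1 = 10 Hz, f2 = 10*pi Hz
Ratio f2/f1 = pi, which is irrational.
Since the frequency ratio is irrational, no common period exists.
The signal is not periodic.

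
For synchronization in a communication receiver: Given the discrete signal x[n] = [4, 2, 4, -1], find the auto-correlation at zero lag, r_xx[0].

The auto-correlation at zero lag r_xx[0] equals the signal energy.
r_xx[0] = sum of x[n]^2 = 4^2 + 2^2 + 4^2 + (-1)^2
= 16 + 4 + 16 + 1 = 37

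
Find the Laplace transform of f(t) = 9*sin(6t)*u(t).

Standard pair: sin(wt)*u(t) <-> w/(s^2+w^2)
With w = 6: L{9*sin(6t)*u(t)} = 54/(s^2+36)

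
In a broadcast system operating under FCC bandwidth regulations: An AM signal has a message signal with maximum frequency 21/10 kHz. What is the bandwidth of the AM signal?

In AM (double-sideband), the bandwidth is twice the message frequency.
BW = 2 * f_m = 2 * 21/10 kHz = 21/5 kHz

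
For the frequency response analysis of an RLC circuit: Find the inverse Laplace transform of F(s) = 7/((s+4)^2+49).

Standard pair: w/((s+a)^2+w^2) <-> e^(-at)*sin(wt)*u(t)
With a=4, w=7: f(t) = e^(-4t)*sin(7t)*u(t)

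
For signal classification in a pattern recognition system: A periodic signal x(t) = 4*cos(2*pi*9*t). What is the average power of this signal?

Average power of A*cos(wt) is A^2/2.
P = 4^2 / 2 = 16/2 = 8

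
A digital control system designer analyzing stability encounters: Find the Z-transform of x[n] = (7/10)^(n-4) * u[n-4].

Time-shifting property: if X(z) = Z{x[n]}, then Z{x[n-d]} = z^(-d) * X(z)
X(z) = z/(z - 7/10) for x[n] = (7/10)^n * u[n]
Z{x[n-4]} = z^(-4) * z/(z - 7/10) = z^(-3)/(z - 7/10)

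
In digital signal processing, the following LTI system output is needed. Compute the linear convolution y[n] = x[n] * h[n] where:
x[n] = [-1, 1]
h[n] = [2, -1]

y[n] = sum_k x[k]*h[n-k]. Output length = len(x) + len(h) - 1 = 2 + 2 - 1 = 3.
y[0] = -1*2 = -2
y[1] = 1*2 + -1*-1 = 3
y[2] = 1*-1 = -1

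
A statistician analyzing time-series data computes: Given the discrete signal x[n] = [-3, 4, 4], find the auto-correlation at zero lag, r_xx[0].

The auto-correlation at zero lag r_xx[0] equals the signal energy.
r_xx[0] = sum of x[n]^2 = (-3)^2 + 4^2 + 4^2
= 9 + 16 + 16 = 41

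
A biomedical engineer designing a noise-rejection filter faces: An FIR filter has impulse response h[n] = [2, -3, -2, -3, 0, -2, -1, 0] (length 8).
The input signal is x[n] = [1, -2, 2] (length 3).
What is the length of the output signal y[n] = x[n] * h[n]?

For linear convolution, the output length is:
len(y) = len(x) + len(h) - 1 = 3 + 8 - 1 = 10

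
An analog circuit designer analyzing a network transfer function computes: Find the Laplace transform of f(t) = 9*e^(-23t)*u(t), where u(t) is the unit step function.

Standard Laplace transform pair:
e^(-at)*u(t) <-> 1/(s+a)
With a = 23: L{9*e^(-23t)*u(t)} = 9/(s+23), ROC: Re(s) > -23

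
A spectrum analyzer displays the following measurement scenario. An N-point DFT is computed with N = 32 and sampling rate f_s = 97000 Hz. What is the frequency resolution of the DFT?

DFT frequency resolution = f_s / N
= 97000 / 32 = 12125/4 Hz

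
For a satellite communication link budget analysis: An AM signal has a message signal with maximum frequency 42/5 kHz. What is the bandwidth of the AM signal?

In AM (double-sideband), the bandwidth is twice the message frequency.
BW = 2 * f_m = 2 * 42/5 kHz = 84/5 kHz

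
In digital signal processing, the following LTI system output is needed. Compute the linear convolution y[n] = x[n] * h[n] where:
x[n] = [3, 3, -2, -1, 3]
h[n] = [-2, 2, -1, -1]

y[n] = sum_k x[k]*h[n-k]. Output length = len(x) + len(h) - 1 = 5 + 4 - 1 = 8.
y[0] = 3*-2 = -6
y[1] = 3*-2 + 3*2 = 0
y[2] = -2*-2 + 3*2 + 3*-1 = 7
y[3] = -1*-2 + -2*2 + 3*-1 + 3*-1 = -8
y[4] = 3*-2 + -1*2 + -2*-1 + 3*-1 = -9
y[5] = 3*2 + -1*-1 + -2*-1 = 9
y[6] = 3*-1 + -1*-1 = -2
y[7] = 3*-1 = -3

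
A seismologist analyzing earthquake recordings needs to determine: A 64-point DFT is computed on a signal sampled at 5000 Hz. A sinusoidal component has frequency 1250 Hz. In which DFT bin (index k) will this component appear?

DFT frequency resolution = f_s/N = 5000/64 = 625/8 Hz
Bin index k = f_signal / resolution = 1250 / 625/8 = 16
The signal frequency 1250 Hz falls in DFT bin k = 16.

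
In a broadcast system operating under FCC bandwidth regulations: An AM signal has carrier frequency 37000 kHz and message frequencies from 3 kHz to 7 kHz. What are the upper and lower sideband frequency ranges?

Upper sideband (USB) = fc + [fm_low, fm_high] = 37000 + [3, 7] = [37003, 37007] kHz
Lower sideband (LSB) = fc - [fm_high, fm_low] = 37000 - [7, 3] = [36993, 36997] kHz
Total occupied spectrum: 36993 kHz to 37007 kHz (plus carrier at 37000 kHz)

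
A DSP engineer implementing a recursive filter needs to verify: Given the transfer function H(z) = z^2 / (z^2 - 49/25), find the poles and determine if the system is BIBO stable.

Poles are roots of the denominator: z^2 - 49/25 = 0.
Quadratic formula: z = [-(0) +/- sqrt((0)^2 - 4*(-49/25))] / 2
Discriminant = 0 + 196/25 = 196/25; sqrt = 14/5.
z = (0 +/- 14/5) / 2 => z = 7/5 or z = -7/5.
|p1| = 7/5, |p2| = 7/5.
For BIBO stability, all poles must lie inside the unit circle (|p| < 1).
System is UNSTABLE since at least one |p| >= 1.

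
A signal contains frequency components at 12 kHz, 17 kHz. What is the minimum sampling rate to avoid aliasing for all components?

The highest frequency component is f_max = 17 kHz.
Nyquist rate = 2 * f_max = 2 * 17 kHz = 34 kHz.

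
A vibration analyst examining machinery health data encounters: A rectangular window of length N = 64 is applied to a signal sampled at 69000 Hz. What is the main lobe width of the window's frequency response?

For a rectangular window of length N,
the main lobe width in frequency is 2*f_s/N.
= 2*69000/64 = 8625/4 Hz
This determines the minimum frequency separation for resolving two sinusoids.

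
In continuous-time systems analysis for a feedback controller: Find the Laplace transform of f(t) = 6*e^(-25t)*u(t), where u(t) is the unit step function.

Standard Laplace transform pair:
e^(-at)*u(t) <-> 1/(s+a)
With a = 25: L{6*e^(-25t)*u(t)} = 6/(s+25), ROC: Re(s) > -25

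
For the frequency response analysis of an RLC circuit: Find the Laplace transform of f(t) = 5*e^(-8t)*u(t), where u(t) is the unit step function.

Standard Laplace transform pair:
e^(-at)*u(t) <-> 1/(s+a)
With a = 8: L{5*e^(-8t)*u(t)} = 5/(s+8), ROC: Re(s) > -8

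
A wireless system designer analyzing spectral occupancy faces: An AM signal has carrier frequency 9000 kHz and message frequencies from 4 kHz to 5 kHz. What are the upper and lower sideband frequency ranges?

Upper sideband (USB) = fc + [fm_low, fm_high] = 9000 + [4, 5] = [9004, 9005] kHz
Lower sideband (LSB) = fc - [fm_high, fm_low] = 9000 - [5, 4] = [8995, 8996] kHz
Total occupied spectrum: 8995 kHz to 9005 kHz (plus carrier at 9000 kHz)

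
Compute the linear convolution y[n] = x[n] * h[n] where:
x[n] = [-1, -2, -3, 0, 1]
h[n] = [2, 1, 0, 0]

y[n] = sum_k x[k]*h[n-k]. Output length = len(x) + len(h) - 1 = 5 + 4 - 1 = 8.
y[0] = -1*2 = -2
y[1] = -2*2 + -1*1 = -5
y[2] = -3*2 + -2*1 + -1*0 = -8
y[3] = 0*2 + -3*1 + -2*0 + -1*0 = -3
y[4] = 1*2 + 0*1 + -3*0 + -2*0 = 2
y[5] = 1*1 + 0*0 + -3*0 = 1
y[6] = 1*0 + 0*0 = 0
y[7] = 1*0 = 0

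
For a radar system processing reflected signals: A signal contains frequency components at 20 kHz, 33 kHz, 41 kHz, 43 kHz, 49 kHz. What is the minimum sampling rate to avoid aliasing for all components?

The highest frequency component is f_max = 49 kHz.
Nyquist rate = 2 * f_max = 2 * 49 kHz = 98 kHz.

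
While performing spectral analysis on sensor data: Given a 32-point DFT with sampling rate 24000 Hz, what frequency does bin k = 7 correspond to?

The frequency of DFT bin k is: f_k = k * f_s / N
f_7 = 7 * 24000 / 32 = 5250 Hz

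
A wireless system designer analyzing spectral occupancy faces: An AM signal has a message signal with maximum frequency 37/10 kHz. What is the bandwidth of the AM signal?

In AM (double-sideband), the bandwidth is twice the message frequency.
BW = 2 * f_m = 2 * 37/10 kHz = 37/5 kHz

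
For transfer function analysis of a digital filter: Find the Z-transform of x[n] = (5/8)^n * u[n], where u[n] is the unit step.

The Z-transform of a^n * u[n] is z/(z-a) for |z| > |a|.
Here a = 5/8, so X(z) = z/(z - (5/8)) = 8z/(8z - 5)
ROC: |z| > 5/8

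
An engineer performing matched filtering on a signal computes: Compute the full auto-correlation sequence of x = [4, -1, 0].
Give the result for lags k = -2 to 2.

r_xx[k] = sum_m x[m]*x[m+k], indexed from 0, for k = -2 to 2:
  r_xx[-2] = x[2]*x[0] = 0
  r_xx[-1] = x[1]*x[0] + x[2]*x[1] = -4
  r_xx[0] = x[0]*x[0] + x[1]*x[1] + x[2]*x[2] = 17
  r_xx[1] = x[0]*x[1] + x[1]*x[2] = -4
  r_xx[2] = x[0]*x[2] = 0
r_xx = [0, -4, 17, -4, 0]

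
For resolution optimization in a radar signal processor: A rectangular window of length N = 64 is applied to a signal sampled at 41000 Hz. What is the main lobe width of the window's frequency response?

For a rectangular window of length N,
the main lobe width in frequency is 2*f_s/N.
= 2*41000/64 = 5125/4 Hz
This determines the minimum frequency separation for resolving two sinusoids.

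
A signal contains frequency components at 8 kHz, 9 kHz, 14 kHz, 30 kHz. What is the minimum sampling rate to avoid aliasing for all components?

The highest frequency component is f_max = 30 kHz.
Nyquist rate = 2 * f_max = 2 * 30 kHz = 60 kHz.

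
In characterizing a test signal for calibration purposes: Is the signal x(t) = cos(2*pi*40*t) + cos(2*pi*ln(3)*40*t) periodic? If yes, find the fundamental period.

f1 = 40 Hz, f2 = 40*ln(3) Hz
Ratio f2/f1 = ln(3), which is irrational.
Since the frequency ratio is irrational, no common period exists.
The signal is not periodic.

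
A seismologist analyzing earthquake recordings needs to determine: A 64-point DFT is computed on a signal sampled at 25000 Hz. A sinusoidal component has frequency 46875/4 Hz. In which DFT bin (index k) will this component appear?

DFT frequency resolution = f_s/N = 25000/64 = 3125/8 Hz
Bin index k = f_signal / resolution = 46875/4 / 3125/8 = 30
The signal frequency 46875/4 Hz falls in DFT bin k = 30.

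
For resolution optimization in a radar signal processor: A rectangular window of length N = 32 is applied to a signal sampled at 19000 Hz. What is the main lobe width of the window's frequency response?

For a rectangular window of length N,
the main lobe width in frequency is 2*f_s/N.
= 2*19000/32 = 2375/2 Hz
This determines the minimum frequency separation for resolving two sinusoids.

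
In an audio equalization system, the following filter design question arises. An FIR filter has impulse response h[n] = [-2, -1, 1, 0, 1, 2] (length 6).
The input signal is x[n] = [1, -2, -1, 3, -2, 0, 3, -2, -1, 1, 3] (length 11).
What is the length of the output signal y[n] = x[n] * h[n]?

For linear convolution, the output length is:
len(y) = len(x) + len(h) - 1 = 11 + 6 - 1 = 16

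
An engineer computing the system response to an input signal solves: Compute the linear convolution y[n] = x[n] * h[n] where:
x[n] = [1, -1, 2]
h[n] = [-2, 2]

y[n] = sum_k x[k]*h[n-k]. Output length = len(x) + len(h) - 1 = 3 + 2 - 1 = 4.
y[0] = 1*-2 = -2
y[1] = -1*-2 + 1*2 = 4
y[2] = 2*-2 + -1*2 = -6
y[3] = 2*2 = 4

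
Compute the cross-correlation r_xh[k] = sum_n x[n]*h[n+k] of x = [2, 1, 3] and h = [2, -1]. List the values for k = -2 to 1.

Both sequences indexed from 0 and zero outside their support.
Lags with overlap: k = -2 to 1.
  r_xh[-2] = x[2]*h[0] = 6
  r_xh[-1] = x[1]*h[0] + x[2]*h[1] = -1
  r_xh[0] = x[0]*h[0] + x[1]*h[1] = 3
  r_xh[1] = x[0]*h[1] = -2
r_xh = [6, -1, 3, -2] (for k = -2, ..., 1)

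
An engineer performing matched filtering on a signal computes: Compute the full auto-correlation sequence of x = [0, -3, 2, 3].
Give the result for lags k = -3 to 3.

r_xx[k] = sum_m x[m]*x[m+k], indexed from 0, for k = -3 to 3:
  r_xx[-3] = x[3]*x[0] = 0
  r_xx[-2] = x[2]*x[0] + x[3]*x[1] = -9
  r_xx[-1] = x[1]*x[0] + x[2]*x[1] + x[3]*x[2] = 0
  r_xx[0] = x[0]*x[0] + x[1]*x[1] + x[2]*x[2] + x[3]*x[3] = 22
  r_xx[1] = x[0]*x[1] + x[1]*x[2] + x[2]*x[3] = 0
  r_xx[2] = x[0]*x[2] + x[1]*x[3] = -9
  r_xx[3] = x[0]*x[3] = 0
r_xx = [0, -9, 0, 22, 0, -9, 0]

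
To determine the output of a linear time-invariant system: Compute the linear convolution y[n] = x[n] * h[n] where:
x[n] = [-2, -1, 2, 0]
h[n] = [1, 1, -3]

y[n] = sum_k x[k]*h[n-k]. Output length = len(x) + len(h) - 1 = 4 + 3 - 1 = 6.
y[0] = -2*1 = -2
y[1] = -1*1 + -2*1 = -3
y[2] = 2*1 + -1*1 + -2*-3 = 7
y[3] = 0*1 + 2*1 + -1*-3 = 5
y[4] = 0*1 + 2*-3 = -6
y[5] = 0*-3 = 0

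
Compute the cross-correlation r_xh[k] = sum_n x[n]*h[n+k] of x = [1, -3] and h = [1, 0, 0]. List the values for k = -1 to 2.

Both sequences indexed from 0 and zero outside their support.
Lags with overlap: k = -1 to 2.
  r_xh[-1] = x[1]*h[0] = -3
  r_xh[0] = x[0]*h[0] + x[1]*h[1] = 1
  r_xh[1] = x[0]*h[1] + x[1]*h[2] = 0
  r_xh[2] = x[0]*h[2] = 0
r_xh = [-3, 1, 0, 0] (for k = -1, ..., 2)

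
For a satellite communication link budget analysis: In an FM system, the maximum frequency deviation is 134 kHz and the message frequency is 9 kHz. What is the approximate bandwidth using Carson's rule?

Carson's rule: BW = 2*(delta_f + f_m)
= 2*(134 + 9) kHz = 286 kHz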